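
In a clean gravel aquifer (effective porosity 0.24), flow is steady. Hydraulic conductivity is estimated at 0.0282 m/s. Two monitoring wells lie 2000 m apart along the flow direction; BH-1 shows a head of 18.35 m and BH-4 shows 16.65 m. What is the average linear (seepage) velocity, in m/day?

Convert K: 0.0282 m/s × 86400 = 2436 m/day.
Hydraulic gradient i = (18.35 − 16.65) / 2000 = 1.7 / 2000 = 0.0008500.
Darcy flux q = K · i = 2436 × 0.0008500 = 2.071 m/day.
Seepage velocity v = q / n_e = 2.071 / 0.24 = 8.629 m/day.

8.63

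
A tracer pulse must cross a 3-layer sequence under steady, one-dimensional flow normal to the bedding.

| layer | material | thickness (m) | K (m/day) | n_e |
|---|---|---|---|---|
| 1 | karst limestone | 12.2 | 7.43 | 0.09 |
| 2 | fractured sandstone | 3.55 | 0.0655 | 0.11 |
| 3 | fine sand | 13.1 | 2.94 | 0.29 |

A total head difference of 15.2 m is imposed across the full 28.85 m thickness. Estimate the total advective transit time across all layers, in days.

21.0

With flow normal to the layers, continuity requires the same specific discharge q through every layer.
Σ(b_i/K_i) = 12.2/7.43 + 3.55/0.0655 + 13.1/2.94 = 60.30 d.
q = Δh / Σ(b_i/K_i) = 15.2 / 60.30 = 0.2521 m/day.
In each layer the seepage velocity is v_i = q/n_i, so the layer transit time is t_i = b_i·n_i / q:
  layer 1 (karst limestone): t_1 = 12.2 × 0.09 / 0.2521 = 4.356 d
  layer 2 (fractured sandstone): t_2 = 3.55 × 0.11 / 0.2521 = 1.549 d
  layer 3 (fine sand): t_3 = 13.1 × 0.29 / 0.2521 = 15.07 d
Total t = Σ t_i = 20.97 days.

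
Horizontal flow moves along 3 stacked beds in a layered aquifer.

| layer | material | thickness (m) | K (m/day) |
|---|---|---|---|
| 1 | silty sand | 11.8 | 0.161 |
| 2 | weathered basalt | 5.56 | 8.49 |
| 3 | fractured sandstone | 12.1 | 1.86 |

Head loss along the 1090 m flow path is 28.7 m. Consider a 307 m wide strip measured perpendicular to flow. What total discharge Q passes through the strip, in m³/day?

579

Flow is parallel to layering, so each bed carries its own Darcy discharge and the transmissivities add.
Σ(K_i·b_i) = 0.161×11.8 + 8.49×5.56 + 1.86×12.1 = 71.61 m²/day.
Hydraulic gradient i = Δh / L = 28.7 / 1090 = 0.02633.
Q = Σ(K_i·b_i) · W · i = 71.61 × 307 × 0.02633 = 578.9 m³/day.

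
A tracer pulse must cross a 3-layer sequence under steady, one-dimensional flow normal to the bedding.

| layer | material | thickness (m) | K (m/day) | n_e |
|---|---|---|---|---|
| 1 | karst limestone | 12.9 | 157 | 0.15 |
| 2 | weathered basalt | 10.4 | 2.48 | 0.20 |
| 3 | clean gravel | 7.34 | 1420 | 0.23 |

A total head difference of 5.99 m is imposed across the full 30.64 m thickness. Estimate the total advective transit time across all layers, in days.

With flow normal to the layers, continuity requires the same specific discharge q through every layer.
Σ(b_i/K_i) = 12.9/157 + 10.4/2.48 + 7.34/1420 = 4.281 d.
q = Δh / Σ(b_i/K_i) = 5.99 / 4.281 = 1.399 m/day.
In each layer the seepage velocity is v_i = q/n_i, so the layer transit time is t_i = b_i·n_i / q:
  layer 1 (karst limestone): t_1 = 12.9 × 0.15 / 1.399 = 1.383 d
  layer 2 (weathered basalt): t_2 = 10.4 × 0.20 / 1.399 = 1.487 d
  layer 3 (clean gravel): t_3 = 7.34 × 0.23 / 1.399 = 1.207 d
Total t = Σ t_i = 4.076 days.

4.08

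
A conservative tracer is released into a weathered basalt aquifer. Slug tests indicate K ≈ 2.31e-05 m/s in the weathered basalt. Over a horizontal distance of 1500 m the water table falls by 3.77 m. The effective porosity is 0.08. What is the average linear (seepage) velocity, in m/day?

Convert K: 2.31e-05 m/s × 86400 = 1.996 m/day.
Hydraulic gradient i = Δh / L = 3.77 / 1500 = 0.002513.
Darcy flux q = K · i = 1.996 × 0.002513 = 0.005016 m/day.
Seepage velocity v = q / n_e = 0.005016 / 0.08 = 0.06270 m/day.

0.0627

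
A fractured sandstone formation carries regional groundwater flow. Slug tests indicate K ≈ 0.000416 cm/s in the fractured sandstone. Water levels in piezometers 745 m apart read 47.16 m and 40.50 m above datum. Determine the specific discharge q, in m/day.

0.00321

Convert K: 0.000416 cm/s × 864 = 0.3594 m/day.
Hydraulic gradient i = (47.16 − 40.50) / 745 = 6.66 / 745 = 0.008940.
Specific discharge q = K · i = 0.3594 × 0.008940 = 0.003213 m/day.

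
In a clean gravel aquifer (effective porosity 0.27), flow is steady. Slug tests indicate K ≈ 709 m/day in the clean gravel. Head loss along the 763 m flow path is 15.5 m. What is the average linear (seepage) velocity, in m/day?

53.3

Hydraulic gradient i = Δh / L = 15.5 / 763 = 0.02031.
Darcy flux q = K · i = 709.0 × 0.02031 = 14.40 m/day.
Seepage velocity v = q / n_e = 14.40 / 0.27 = 53.34 m/day.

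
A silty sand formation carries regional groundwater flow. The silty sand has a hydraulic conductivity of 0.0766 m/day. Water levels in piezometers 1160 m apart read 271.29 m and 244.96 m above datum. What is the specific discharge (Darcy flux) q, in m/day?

0.00174

Hydraulic gradient i = (271.29 − 244.96) / 1160 = 26.33 / 1160 = 0.02270.
Specific discharge q = K · i = 0.07660 × 0.02270 = 0.001739 m/day.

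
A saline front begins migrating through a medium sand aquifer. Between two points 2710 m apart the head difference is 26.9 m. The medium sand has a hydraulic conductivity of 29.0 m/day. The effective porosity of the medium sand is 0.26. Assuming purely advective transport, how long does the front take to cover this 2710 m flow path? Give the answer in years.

Hydraulic gradient i = Δh / L = 26.9 / 2710 = 0.009926.
Darcy flux q = K · i = 29.00 × 0.009926 = 0.2879 m/day.
Seepage velocity v = q / n_e = 0.2879 / 0.26 = 1.107 m/day.
Travel time t = L / v = 2710 / 1.107 = 2448 days = 6.701 years.

6.70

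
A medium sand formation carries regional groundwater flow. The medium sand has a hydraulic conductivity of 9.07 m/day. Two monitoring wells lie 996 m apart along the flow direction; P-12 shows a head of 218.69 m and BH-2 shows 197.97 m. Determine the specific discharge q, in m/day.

Hydraulic gradient i = (218.69 − 197.97) / 996 = 20.72 / 996 = 0.02080.
Specific discharge q = K · i = 9.070 × 0.02080 = 0.1887 m/day.

0.189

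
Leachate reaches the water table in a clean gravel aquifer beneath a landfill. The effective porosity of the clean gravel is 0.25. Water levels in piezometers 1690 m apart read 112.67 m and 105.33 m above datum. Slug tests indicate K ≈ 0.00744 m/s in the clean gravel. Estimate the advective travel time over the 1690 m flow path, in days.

Convert K: 0.00744 m/s × 86400 = 642.8 m/day.
Hydraulic gradient i = (112.67 − 105.33) / 1690 = 7.34 / 1690 = 0.004343.
Darcy flux q = K · i = 642.8 × 0.004343 = 2.792 m/day.
Seepage velocity v = q / n_e = 2.792 / 0.25 = 11.17 m/day.
Travel time t = L / v = 1690 / 11.17 = 151.3 days.

151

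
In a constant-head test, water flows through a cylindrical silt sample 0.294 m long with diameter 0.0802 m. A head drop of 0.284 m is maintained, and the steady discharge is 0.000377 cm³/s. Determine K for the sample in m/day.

Cross-sectional area A = π·(d/2)² = π × (0.0802/2)² = 0.005052 m².
Convert discharge: 0.000377 cm³/s = 3.770e-10 m³/s.
Darcy's law rearranged: K = Q·L / (A·Δh) = 3.770e-10 × 0.294 / (0.005052 × 0.284) = 7.726e-08 m/s = 0.006675 m/day.

0.00667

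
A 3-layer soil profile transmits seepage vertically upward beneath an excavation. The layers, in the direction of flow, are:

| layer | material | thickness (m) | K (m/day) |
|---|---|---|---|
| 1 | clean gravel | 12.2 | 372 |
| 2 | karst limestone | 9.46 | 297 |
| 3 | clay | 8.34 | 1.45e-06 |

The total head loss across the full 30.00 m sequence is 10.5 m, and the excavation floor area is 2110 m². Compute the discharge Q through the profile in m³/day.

0.00385

Flow is perpendicular to layering, so the layers act in series and the equivalent K is the thickness-weighted harmonic mean.
Total thickness L = 12.2 + 9.46 + 8.34 = 30.00 m.
Σ(b_i/K_i) = 12.2/372 + 9.46/297 + 8.34/1.45e-06 = 5.752e+06 d.
K_eq = L / Σ(b_i/K_i) = 30.00 / 5.752e+06 = 5.216e-06 m/day.
Q = K_eq · A · (Δh/L) = 5.216e-06 × 2110 × (10.5/30.00) = 0.003852 m³/day.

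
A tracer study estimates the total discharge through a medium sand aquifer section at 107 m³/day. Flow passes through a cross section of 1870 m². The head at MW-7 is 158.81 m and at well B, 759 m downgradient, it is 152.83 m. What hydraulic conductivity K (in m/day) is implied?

7.26

Hydraulic gradient i = (158.81 − 152.83) / 759 = 5.98 / 759 = 0.007879.
From Q = K·A·i, K = Q / (A·i) = 107 / (1870 × 0.007879) = 7.262 m/day.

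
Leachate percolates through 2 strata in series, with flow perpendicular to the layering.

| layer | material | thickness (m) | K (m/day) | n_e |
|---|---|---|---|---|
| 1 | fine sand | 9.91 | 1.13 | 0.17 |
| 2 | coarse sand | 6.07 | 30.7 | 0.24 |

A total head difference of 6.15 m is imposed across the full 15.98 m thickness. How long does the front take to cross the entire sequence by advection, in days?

With flow normal to the layers, continuity requires the same specific discharge q through every layer.
Σ(b_i/K_i) = 9.91/1.13 + 6.07/30.7 = 8.968 d.
q = Δh / Σ(b_i/K_i) = 6.15 / 8.968 = 0.6858 m/day.
In each layer the seepage velocity is v_i = q/n_i, so the layer transit time is t_i = b_i·n_i / q:
  layer 1 (fine sand): t_1 = 9.91 × 0.17 / 0.6858 = 2.457 d
  layer 2 (coarse sand): t_2 = 6.07 × 0.24 / 0.6858 = 2.124 d
Total t = Σ t_i = 4.581 days.

4.58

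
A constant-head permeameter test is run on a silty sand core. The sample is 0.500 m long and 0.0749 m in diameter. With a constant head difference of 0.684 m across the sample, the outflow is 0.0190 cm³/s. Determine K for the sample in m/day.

Cross-sectional area A = π·(d/2)² = π × (0.0749/2)² = 0.004406 m².
Convert discharge: 0.0190 cm³/s = 1.900e-08 m³/s.
Darcy's law rearranged: K = Q·L / (A·Δh) = 1.900e-08 × 0.500 / (0.004406 × 0.684) = 3.152e-06 m/s = 0.2724 m/day.

0.272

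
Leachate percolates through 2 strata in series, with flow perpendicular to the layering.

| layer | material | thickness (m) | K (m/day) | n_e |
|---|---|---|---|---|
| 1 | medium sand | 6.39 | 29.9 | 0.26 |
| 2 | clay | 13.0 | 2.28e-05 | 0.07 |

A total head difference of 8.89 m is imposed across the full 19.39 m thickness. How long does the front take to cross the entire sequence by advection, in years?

With flow normal to the layers, continuity requires the same specific discharge q through every layer.
Σ(b_i/K_i) = 6.39/29.9 + 13.0/2.28e-05 = 5.702e+05 d.
q = Δh / Σ(b_i/K_i) = 8.89 / 5.702e+05 = 1.559e-05 m/day.
In each layer the seepage velocity is v_i = q/n_i, so the layer transit time is t_i = b_i·n_i / q:
  layer 1 (medium sand): t_1 = 6.39 × 0.26 / 1.559e-05 = 1.066e+05 d
  layer 2 (clay): t_2 = 13.0 × 0.07 / 1.559e-05 = 58364 d
Total t = Σ t_i = 1.649e+05 days = 451.5 years.

452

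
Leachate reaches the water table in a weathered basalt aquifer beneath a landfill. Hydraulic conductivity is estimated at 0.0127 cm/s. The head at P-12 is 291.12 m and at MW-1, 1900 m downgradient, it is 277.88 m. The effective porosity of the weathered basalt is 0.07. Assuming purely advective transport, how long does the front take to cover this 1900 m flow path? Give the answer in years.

Convert K: 0.0127 cm/s × 864 = 10.97 m/day.
Hydraulic gradient i = (291.12 − 277.88) / 1900 = 13.24 / 1900 = 0.006968.
Darcy flux q = K · i = 10.97 × 0.006968 = 0.07646 m/day.
Seepage velocity v = q / n_e = 0.07646 / 0.07 = 1.092 m/day.
Travel time t = L / v = 1900 / 1.092 = 1739 days = 4.762 years.

4.76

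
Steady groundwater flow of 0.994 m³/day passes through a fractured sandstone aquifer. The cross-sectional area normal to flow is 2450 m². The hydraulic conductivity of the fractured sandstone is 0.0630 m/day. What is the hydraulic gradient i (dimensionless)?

From Q = K·A·i, i = Q / (K·A) = 0.994 / (0.06300 × 2450) = 0.006440.

0.00644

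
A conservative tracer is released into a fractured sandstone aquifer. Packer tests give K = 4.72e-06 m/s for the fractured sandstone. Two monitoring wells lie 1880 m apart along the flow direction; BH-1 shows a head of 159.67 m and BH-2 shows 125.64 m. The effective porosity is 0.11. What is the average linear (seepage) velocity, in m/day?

0.0671

Convert K: 4.72e-06 m/s × 86400 = 0.4078 m/day.
Hydraulic gradient i = (159.67 − 125.64) / 1880 = 34.03 / 1880 = 0.01810.
Darcy flux q = K · i = 0.4078 × 0.01810 = 0.007382 m/day.
Seepage velocity v = q / n_e = 0.007382 / 0.11 = 0.06711 m/day.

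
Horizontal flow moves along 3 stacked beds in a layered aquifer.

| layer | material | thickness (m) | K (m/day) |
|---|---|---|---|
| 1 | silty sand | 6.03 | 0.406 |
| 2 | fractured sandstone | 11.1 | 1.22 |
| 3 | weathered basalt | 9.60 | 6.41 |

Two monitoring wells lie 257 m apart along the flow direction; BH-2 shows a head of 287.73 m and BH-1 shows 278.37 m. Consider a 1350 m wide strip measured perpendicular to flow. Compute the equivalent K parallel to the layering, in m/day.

Flow is parallel to layering, so each bed carries its own Darcy discharge and the transmissivities add.
Σ(K_i·b_i) = 0.406×6.03 + 1.22×11.1 + 6.41×9.60 = 77.53 m²/day.
Total thickness b = 26.73 m, so K_eq = Σ(K_i·b_i)/b = 2.900 m/day.

2.90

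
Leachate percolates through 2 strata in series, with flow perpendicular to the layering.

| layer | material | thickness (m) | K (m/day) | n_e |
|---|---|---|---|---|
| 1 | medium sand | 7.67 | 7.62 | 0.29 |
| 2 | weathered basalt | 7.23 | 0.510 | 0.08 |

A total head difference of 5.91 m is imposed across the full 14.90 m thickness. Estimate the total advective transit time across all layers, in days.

With flow normal to the layers, continuity requires the same specific discharge q through every layer.
Σ(b_i/K_i) = 7.67/7.62 + 7.23/0.510 = 15.18 d.
q = Δh / Σ(b_i/K_i) = 5.91 / 15.18 = 0.3893 m/day.
In each layer the seepage velocity is v_i = q/n_i, so the layer transit time is t_i = b_i·n_i / q:
  layer 1 (medium sand): t_1 = 7.67 × 0.29 / 0.3893 = 5.714 d
  layer 2 (weathered basalt): t_2 = 7.23 × 0.08 / 0.3893 = 1.486 d
Total t = Σ t_i = 7.200 days.

7.20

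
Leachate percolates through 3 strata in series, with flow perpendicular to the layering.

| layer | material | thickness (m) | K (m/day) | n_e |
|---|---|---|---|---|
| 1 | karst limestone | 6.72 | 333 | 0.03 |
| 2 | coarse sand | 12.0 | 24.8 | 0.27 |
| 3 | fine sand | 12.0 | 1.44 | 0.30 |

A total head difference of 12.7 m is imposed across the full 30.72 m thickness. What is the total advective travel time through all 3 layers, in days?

4.90

With flow normal to the layers, continuity requires the same specific discharge q through every layer.
Σ(b_i/K_i) = 6.72/333 + 12.0/24.8 + 12.0/1.44 = 8.837 d.
q = Δh / Σ(b_i/K_i) = 12.7 / 8.837 = 1.437 m/day.
In each layer the seepage velocity is v_i = q/n_i, so the layer transit time is t_i = b_i·n_i / q:
  layer 1 (karst limestone): t_1 = 6.72 × 0.03 / 1.437 = 0.1403 d
  layer 2 (coarse sand): t_2 = 12.0 × 0.27 / 1.437 = 2.255 d
  layer 3 (fine sand): t_3 = 12.0 × 0.30 / 1.437 = 2.505 d
Total t = Σ t_i = 4.900 days.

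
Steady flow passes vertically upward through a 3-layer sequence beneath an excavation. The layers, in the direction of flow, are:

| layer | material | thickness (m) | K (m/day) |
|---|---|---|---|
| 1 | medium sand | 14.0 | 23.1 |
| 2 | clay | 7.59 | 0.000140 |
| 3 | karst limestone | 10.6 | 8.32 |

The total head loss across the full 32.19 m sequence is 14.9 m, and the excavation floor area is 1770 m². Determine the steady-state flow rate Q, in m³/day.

0.486

Flow is perpendicular to layering, so the layers act in series and the equivalent K is the thickness-weighted harmonic mean.
Total thickness L = 14.0 + 7.59 + 10.6 = 32.19 m.
Σ(b_i/K_i) = 14.0/23.1 + 7.59/0.000140 + 10.6/8.32 = 54216 d.
K_eq = L / Σ(b_i/K_i) = 32.19 / 54216 = 0.0005937 m/day.
Q = K_eq · A · (Δh/L) = 0.0005937 × 1770 × (14.9/32.19) = 0.4864 m³/day.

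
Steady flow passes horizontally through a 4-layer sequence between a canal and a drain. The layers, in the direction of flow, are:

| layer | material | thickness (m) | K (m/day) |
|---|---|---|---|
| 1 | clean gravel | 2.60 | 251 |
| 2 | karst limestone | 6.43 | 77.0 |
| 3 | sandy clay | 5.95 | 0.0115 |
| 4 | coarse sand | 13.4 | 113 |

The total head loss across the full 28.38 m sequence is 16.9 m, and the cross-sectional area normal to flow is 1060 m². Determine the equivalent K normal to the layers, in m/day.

Flow is perpendicular to layering, so the layers act in series and the equivalent K is the thickness-weighted harmonic mean.
Total thickness L = 2.60 + 6.43 + 5.95 + 13.4 = 28.38 m.
Σ(b_i/K_i) = 2.60/251 + 6.43/77.0 + 5.95/0.0115 + 13.4/113 = 517.6 d.
K_eq = L / Σ(b_i/K_i) = 28.38 / 517.6 = 0.05483 m/day.

0.0548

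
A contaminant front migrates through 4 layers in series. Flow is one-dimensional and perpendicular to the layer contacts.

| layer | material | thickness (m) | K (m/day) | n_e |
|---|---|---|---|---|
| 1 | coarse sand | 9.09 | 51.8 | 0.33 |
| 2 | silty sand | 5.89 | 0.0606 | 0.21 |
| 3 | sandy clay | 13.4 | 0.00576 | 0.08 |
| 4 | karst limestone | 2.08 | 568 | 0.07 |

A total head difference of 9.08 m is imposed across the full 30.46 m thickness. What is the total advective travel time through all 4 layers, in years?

With flow normal to the layers, continuity requires the same specific discharge q through every layer.
Σ(b_i/K_i) = 9.09/51.8 + 5.89/0.0606 + 13.4/0.00576 + 2.08/568 = 2424 d.
q = Δh / Σ(b_i/K_i) = 9.08 / 2424 = 0.003746 m/day.
In each layer the seepage velocity is v_i = q/n_i, so the layer transit time is t_i = b_i·n_i / q:
  layer 1 (coarse sand): t_1 = 9.09 × 0.33 / 0.003746 = 800.7 d
  layer 2 (silty sand): t_2 = 5.89 × 0.21 / 0.003746 = 330.2 d
  layer 3 (sandy clay): t_3 = 13.4 × 0.08 / 0.003746 = 286.2 d
  layer 4 (karst limestone): t_4 = 2.08 × 0.07 / 0.003746 = 38.87 d
Total t = Σ t_i = 1456 days = 3.986 years.

3.99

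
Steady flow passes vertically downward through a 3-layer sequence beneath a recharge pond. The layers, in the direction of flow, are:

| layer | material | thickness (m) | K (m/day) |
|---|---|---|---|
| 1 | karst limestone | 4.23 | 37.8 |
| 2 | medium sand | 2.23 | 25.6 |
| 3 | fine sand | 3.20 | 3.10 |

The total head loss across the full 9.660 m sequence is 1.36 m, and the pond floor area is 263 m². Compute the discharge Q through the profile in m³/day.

290

Flow is perpendicular to layering, so the layers act in series and the equivalent K is the thickness-weighted harmonic mean.
Total thickness L = 4.23 + 2.23 + 3.20 = 9.660 m.
Σ(b_i/K_i) = 4.23/37.8 + 2.23/25.6 + 3.20/3.10 = 1.231 d.
K_eq = L / Σ(b_i/K_i) = 9.660 / 1.231 = 7.846 m/day.
Q = K_eq · A · (Δh/L) = 7.846 × 263 × (1.36/9.660) = 290.5 m³/day.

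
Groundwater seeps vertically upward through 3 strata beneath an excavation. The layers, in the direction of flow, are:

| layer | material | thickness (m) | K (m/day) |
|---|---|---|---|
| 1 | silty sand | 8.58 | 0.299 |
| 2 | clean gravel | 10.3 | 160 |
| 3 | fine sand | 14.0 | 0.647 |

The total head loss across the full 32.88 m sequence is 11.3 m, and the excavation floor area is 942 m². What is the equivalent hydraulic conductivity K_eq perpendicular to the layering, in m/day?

0.652

Flow is perpendicular to layering, so the layers act in series and the equivalent K is the thickness-weighted harmonic mean.
Total thickness L = 8.58 + 10.3 + 14.0 = 32.88 m.
Σ(b_i/K_i) = 8.58/0.299 + 10.3/160 + 14.0/0.647 = 50.40 d.
K_eq = L / Σ(b_i/K_i) = 32.88 / 50.40 = 0.6524 m/day.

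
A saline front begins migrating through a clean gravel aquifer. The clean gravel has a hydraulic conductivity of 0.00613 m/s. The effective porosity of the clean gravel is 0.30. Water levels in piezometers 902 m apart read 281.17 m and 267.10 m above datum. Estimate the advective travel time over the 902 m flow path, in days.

Convert K: 0.00613 m/s × 86400 = 529.6 m/day.
Hydraulic gradient i = (281.17 − 267.10) / 902 = 14.07 / 902 = 0.01560.
Darcy flux q = K · i = 529.6 × 0.01560 = 8.262 m/day.
Seepage velocity v = q / n_e = 8.262 / 0.30 = 27.54 m/day.
Travel time t = L / v = 902 / 27.54 = 32.75 days.

32.8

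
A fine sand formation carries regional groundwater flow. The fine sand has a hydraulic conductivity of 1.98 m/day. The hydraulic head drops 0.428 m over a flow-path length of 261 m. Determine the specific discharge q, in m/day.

Hydraulic gradient i = Δh / L = 0.428 / 261 = 0.001640.
Specific discharge q = K · i = 1.980 × 0.001640 = 0.003247 m/day.

0.00325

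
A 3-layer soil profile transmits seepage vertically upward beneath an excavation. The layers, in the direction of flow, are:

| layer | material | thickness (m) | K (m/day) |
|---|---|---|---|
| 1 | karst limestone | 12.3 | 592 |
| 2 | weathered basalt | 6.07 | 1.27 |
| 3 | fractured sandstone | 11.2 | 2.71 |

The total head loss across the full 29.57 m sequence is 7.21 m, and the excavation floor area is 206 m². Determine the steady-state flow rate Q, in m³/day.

166

Flow is perpendicular to layering, so the layers act in series and the equivalent K is the thickness-weighted harmonic mean.
Total thickness L = 12.3 + 6.07 + 11.2 = 29.57 m.
Σ(b_i/K_i) = 12.3/592 + 6.07/1.27 + 11.2/2.71 = 8.933 d.
K_eq = L / Σ(b_i/K_i) = 29.57 / 8.933 = 3.310 m/day.
Q = K_eq · A · (Δh/L) = 3.310 × 206 × (7.21/29.57) = 166.3 m³/day.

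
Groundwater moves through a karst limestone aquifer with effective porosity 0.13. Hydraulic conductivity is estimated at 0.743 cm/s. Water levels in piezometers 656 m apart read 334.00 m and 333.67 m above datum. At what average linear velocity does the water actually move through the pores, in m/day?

2.48

Convert K: 0.743 cm/s × 864 = 642.0 m/day.
Hydraulic gradient i = (334.00 − 333.67) / 656 = 0.33 / 656 = 0.0005030.
Darcy flux q = K · i = 642.0 × 0.0005030 = 0.3229 m/day.
Seepage velocity v = q / n_e = 0.3229 / 0.13 = 2.484 m/day.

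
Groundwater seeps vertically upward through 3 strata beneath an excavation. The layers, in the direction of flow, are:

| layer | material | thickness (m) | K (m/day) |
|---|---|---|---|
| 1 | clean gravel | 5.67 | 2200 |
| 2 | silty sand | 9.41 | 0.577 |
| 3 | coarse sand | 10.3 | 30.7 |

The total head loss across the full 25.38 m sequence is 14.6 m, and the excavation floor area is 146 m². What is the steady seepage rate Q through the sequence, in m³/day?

128

Flow is perpendicular to layering, so the layers act in series and the equivalent K is the thickness-weighted harmonic mean.
Total thickness L = 5.67 + 9.41 + 10.3 = 25.38 m.
Σ(b_i/K_i) = 5.67/2200 + 9.41/0.577 + 10.3/30.7 = 16.65 d.
K_eq = L / Σ(b_i/K_i) = 25.38 / 16.65 = 1.525 m/day.
Q = K_eq · A · (Δh/L) = 1.525 × 146 × (14.6/25.38) = 128.1 m³/day.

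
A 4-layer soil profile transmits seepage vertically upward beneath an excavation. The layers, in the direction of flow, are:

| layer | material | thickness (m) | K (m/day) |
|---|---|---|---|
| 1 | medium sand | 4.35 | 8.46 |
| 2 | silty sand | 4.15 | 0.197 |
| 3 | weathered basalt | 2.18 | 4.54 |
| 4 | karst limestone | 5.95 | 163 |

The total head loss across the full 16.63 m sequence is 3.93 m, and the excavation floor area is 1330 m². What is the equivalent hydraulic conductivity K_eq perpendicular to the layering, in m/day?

Flow is perpendicular to layering, so the layers act in series and the equivalent K is the thickness-weighted harmonic mean.
Total thickness L = 4.35 + 4.15 + 2.18 + 5.95 = 16.63 m.
Σ(b_i/K_i) = 4.35/8.46 + 4.15/0.197 + 2.18/4.54 + 5.95/163 = 22.10 d.
K_eq = L / Σ(b_i/K_i) = 16.63 / 22.10 = 0.7526 m/day.

0.753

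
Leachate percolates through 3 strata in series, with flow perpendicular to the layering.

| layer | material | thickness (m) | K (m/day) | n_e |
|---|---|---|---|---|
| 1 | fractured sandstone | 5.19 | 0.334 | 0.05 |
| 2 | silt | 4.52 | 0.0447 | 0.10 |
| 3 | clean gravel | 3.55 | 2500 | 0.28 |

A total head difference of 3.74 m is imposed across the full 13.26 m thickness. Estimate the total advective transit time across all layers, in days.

53.2

With flow normal to the layers, continuity requires the same specific discharge q through every layer.
Σ(b_i/K_i) = 5.19/0.334 + 4.52/0.0447 + 3.55/2500 = 116.7 d.
q = Δh / Σ(b_i/K_i) = 3.74 / 116.7 = 0.03206 m/day.
In each layer the seepage velocity is v_i = q/n_i, so the layer transit time is t_i = b_i·n_i / q:
  layer 1 (fractured sandstone): t_1 = 5.19 × 0.05 / 0.03206 = 8.094 d
  layer 2 (silt): t_2 = 4.52 × 0.10 / 0.03206 = 14.10 d
  layer 3 (clean gravel): t_3 = 3.55 × 0.28 / 0.03206 = 31.01 d
Total t = Σ t_i = 53.20 days.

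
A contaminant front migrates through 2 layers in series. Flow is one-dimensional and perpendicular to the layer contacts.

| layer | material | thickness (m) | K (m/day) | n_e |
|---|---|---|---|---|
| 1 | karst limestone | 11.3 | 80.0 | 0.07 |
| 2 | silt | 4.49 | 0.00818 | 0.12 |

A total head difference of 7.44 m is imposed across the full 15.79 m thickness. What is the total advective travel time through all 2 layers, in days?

98.1

With flow normal to the layers, continuity requires the same specific discharge q through every layer.
Σ(b_i/K_i) = 11.3/80.0 + 4.49/0.00818 = 549.0 d.
q = Δh / Σ(b_i/K_i) = 7.44 / 549.0 = 0.01355 m/day.
In each layer the seepage velocity is v_i = q/n_i, so the layer transit time is t_i = b_i·n_i / q:
  layer 1 (karst limestone): t_1 = 11.3 × 0.07 / 0.01355 = 58.37 d
  layer 2 (silt): t_2 = 4.49 × 0.12 / 0.01355 = 39.76 d
Total t = Σ t_i = 98.13 days.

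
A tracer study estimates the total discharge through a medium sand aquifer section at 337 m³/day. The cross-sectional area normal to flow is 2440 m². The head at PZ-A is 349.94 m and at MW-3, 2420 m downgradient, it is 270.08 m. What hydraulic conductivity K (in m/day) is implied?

Hydraulic gradient i = (349.94 − 270.08) / 2420 = 79.86 / 2420 = 0.03300.
From Q = K·A·i, K = Q / (A·i) = 337 / (2440 × 0.03300) = 4.185 m/day.

4.19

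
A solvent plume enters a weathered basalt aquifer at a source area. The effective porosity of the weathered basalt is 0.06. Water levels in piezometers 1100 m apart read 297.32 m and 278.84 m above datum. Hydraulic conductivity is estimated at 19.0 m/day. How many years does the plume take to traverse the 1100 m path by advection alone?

0.566

Hydraulic gradient i = (297.32 − 278.84) / 1100 = 18.48 / 1100 = 0.01680.
Darcy flux q = K · i = 19.00 × 0.01680 = 0.3192 m/day.
Seepage velocity v = q / n_e = 0.3192 / 0.06 = 5.320 m/day.
Travel time t = L / v = 1100 / 5.320 = 206.8 days = 0.5661 years.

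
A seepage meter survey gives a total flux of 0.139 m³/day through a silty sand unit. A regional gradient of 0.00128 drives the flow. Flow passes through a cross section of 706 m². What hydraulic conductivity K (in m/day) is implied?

0.154

Hydraulic gradient i = 0.00128.
From Q = K·A·i, K = Q / (A·i) = 0.139 / (706.0 × 0.001280) = 0.1538 m/day.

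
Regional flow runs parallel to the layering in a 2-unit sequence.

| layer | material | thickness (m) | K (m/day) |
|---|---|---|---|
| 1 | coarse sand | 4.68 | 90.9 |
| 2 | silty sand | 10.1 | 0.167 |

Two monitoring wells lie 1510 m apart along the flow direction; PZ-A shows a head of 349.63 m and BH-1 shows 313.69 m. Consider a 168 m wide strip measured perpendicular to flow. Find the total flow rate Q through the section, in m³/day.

Flow is parallel to layering, so each bed carries its own Darcy discharge and the transmissivities add.
Σ(K_i·b_i) = 90.9×4.68 + 0.167×10.1 = 427.1 m²/day.
Hydraulic gradient i = (349.63 − 313.69) / 1510 = 35.94 / 1510 = 0.02380.
Q = Σ(K_i·b_i) · W · i = 427.1 × 168 × 0.02380 = 1708 m³/day.

1710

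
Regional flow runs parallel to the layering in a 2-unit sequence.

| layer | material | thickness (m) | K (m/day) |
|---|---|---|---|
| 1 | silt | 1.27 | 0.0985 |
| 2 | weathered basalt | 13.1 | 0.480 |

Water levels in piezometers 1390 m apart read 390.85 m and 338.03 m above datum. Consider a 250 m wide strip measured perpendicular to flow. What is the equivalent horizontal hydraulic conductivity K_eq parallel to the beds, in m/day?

Flow is parallel to layering, so each bed carries its own Darcy discharge and the transmissivities add.
Σ(K_i·b_i) = 0.0985×1.27 + 0.480×13.1 = 6.413 m²/day.
Total thickness b = 14.37 m, so K_eq = Σ(K_i·b_i)/b = 0.4463 m/day.

0.446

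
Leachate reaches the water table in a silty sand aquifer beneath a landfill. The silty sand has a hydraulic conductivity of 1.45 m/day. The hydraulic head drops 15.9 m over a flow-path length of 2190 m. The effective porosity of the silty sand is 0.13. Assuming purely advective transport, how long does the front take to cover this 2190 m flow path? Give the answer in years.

Hydraulic gradient i = Δh / L = 15.9 / 2190 = 0.007260.
Darcy flux q = K · i = 1.450 × 0.007260 = 0.01053 m/day.
Seepage velocity v = q / n_e = 0.01053 / 0.13 = 0.08098 m/day.
Travel time t = L / v = 2190 / 0.08098 = 27044 days = 74.04 years.

74.0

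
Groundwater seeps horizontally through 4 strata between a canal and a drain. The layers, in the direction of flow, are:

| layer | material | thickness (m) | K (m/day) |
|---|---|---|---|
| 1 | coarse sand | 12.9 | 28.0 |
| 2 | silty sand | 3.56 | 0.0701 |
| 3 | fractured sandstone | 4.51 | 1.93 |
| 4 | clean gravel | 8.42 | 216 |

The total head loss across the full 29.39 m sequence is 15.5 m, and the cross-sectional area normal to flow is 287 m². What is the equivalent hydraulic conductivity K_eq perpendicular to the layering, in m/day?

0.548

Flow is perpendicular to layering, so the layers act in series and the equivalent K is the thickness-weighted harmonic mean.
Total thickness L = 12.9 + 3.56 + 4.51 + 8.42 = 29.39 m.
Σ(b_i/K_i) = 12.9/28.0 + 3.56/0.0701 + 4.51/1.93 + 8.42/216 = 53.62 d.
K_eq = L / Σ(b_i/K_i) = 29.39 / 53.62 = 0.5481 m/day.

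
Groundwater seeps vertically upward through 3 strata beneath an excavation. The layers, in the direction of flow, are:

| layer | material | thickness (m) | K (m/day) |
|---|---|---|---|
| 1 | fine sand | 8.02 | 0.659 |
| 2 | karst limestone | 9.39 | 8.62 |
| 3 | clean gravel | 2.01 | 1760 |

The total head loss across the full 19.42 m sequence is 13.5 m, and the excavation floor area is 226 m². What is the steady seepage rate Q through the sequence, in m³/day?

230

Flow is perpendicular to layering, so the layers act in series and the equivalent K is the thickness-weighted harmonic mean.
Total thickness L = 8.02 + 9.39 + 2.01 = 19.42 m.
Σ(b_i/K_i) = 8.02/0.659 + 9.39/8.62 + 2.01/1760 = 13.26 d.
K_eq = L / Σ(b_i/K_i) = 19.42 / 13.26 = 1.465 m/day.
Q = K_eq · A · (Δh/L) = 1.465 × 226 × (13.5/19.42) = 230.1 m³/day.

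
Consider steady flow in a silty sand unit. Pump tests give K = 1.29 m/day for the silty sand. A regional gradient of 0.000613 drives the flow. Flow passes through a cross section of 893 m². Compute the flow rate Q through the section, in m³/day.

0.706

Hydraulic gradient i = 0.000613.
Darcy's law: Q = K · A · i = 1.290 × 893.0 × 0.0006130 = 0.7062 m³/day.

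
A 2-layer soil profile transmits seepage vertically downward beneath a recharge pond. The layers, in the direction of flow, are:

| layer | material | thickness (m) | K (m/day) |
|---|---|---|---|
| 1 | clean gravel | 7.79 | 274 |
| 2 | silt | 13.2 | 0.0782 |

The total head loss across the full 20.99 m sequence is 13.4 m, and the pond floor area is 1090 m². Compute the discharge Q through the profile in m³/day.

Flow is perpendicular to layering, so the layers act in series and the equivalent K is the thickness-weighted harmonic mean.
Total thickness L = 7.79 + 13.2 = 20.99 m.
Σ(b_i/K_i) = 7.79/274 + 13.2/0.0782 = 168.8 d.
K_eq = L / Σ(b_i/K_i) = 20.99 / 168.8 = 0.1243 m/day.
Q = K_eq · A · (Δh/L) = 0.1243 × 1090 × (13.4/20.99) = 86.51 m³/day.

86.5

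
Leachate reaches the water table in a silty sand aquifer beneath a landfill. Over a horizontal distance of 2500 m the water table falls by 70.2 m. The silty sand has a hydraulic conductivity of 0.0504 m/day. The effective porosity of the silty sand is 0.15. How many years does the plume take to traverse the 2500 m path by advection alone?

725

Hydraulic gradient i = Δh / L = 70.2 / 2500 = 0.02808.
Darcy flux q = K · i = 0.05040 × 0.02808 = 0.001415 m/day.
Seepage velocity v = q / n_e = 0.001415 / 0.15 = 0.009435 m/day.
Travel time t = L / v = 2500 / 0.009435 = 2.650e+05 days = 725.5 years.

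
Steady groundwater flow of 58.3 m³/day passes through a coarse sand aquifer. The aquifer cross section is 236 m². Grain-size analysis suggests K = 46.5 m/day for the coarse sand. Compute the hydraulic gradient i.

0.00531

From Q = K·A·i, i = Q / (K·A) = 58.3 / (46.50 × 236.0) = 0.005313.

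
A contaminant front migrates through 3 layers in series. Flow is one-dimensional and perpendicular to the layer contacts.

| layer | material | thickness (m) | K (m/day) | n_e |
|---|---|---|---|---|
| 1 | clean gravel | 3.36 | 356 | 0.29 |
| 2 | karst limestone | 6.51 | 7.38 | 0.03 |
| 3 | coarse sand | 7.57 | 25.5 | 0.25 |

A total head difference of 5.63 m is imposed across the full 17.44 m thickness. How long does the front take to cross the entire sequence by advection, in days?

0.646

With flow normal to the layers, continuity requires the same specific discharge q through every layer.
Σ(b_i/K_i) = 3.36/356 + 6.51/7.38 + 7.57/25.5 = 1.188 d.
q = Δh / Σ(b_i/K_i) = 5.63 / 1.188 = 4.737 m/day.
In each layer the seepage velocity is v_i = q/n_i, so the layer transit time is t_i = b_i·n_i / q:
  layer 1 (clean gravel): t_1 = 3.36 × 0.29 / 4.737 = 0.2057 d
  layer 2 (karst limestone): t_2 = 6.51 × 0.03 / 4.737 = 0.04123 d
  layer 3 (coarse sand): t_3 = 7.57 × 0.25 / 4.737 = 0.3995 d
Total t = Σ t_i = 0.6464 days.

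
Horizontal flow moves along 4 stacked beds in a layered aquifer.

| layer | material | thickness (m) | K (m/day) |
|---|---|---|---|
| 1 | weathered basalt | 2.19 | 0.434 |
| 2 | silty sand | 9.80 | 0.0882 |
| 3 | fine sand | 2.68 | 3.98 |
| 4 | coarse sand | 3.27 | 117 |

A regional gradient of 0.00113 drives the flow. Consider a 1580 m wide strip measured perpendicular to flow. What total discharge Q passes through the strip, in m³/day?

Flow is parallel to layering, so each bed carries its own Darcy discharge and the transmissivities add.
Σ(K_i·b_i) = 0.434×2.19 + 0.0882×9.80 + 3.98×2.68 + 117×3.27 = 395.1 m²/day.
Hydraulic gradient i = 0.00113.
Q = Σ(K_i·b_i) · W · i = 395.1 × 1580 × 0.001130 = 705.4 m³/day.

705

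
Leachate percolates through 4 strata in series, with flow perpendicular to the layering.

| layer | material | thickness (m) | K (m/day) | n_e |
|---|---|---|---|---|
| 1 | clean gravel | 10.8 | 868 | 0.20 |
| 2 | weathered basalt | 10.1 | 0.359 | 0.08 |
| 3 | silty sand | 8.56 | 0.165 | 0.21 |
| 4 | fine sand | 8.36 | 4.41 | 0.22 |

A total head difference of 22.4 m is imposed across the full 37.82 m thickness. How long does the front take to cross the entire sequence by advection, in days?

24.2

With flow normal to the layers, continuity requires the same specific discharge q through every layer.
Σ(b_i/K_i) = 10.8/868 + 10.1/0.359 + 8.56/0.165 + 8.36/4.41 = 81.92 d.
q = Δh / Σ(b_i/K_i) = 22.4 / 81.92 = 0.2734 m/day.
In each layer the seepage velocity is v_i = q/n_i, so the layer transit time is t_i = b_i·n_i / q:
  layer 1 (clean gravel): t_1 = 10.8 × 0.20 / 0.2734 = 7.899 d
  layer 2 (weathered basalt): t_2 = 10.1 × 0.08 / 0.2734 = 2.955 d
  layer 3 (silty sand): t_3 = 8.56 × 0.21 / 0.2734 = 6.574 d
  layer 4 (fine sand): t_4 = 8.36 × 0.22 / 0.2734 = 6.726 d
Total t = Σ t_i = 24.15 days.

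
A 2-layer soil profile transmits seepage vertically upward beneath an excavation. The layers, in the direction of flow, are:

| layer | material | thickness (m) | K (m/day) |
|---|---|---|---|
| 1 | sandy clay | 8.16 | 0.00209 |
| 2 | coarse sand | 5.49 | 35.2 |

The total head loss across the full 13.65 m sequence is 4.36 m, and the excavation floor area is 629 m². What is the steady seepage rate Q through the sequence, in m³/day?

0.702

Flow is perpendicular to layering, so the layers act in series and the equivalent K is the thickness-weighted harmonic mean.
Total thickness L = 8.16 + 5.49 = 13.65 m.
Σ(b_i/K_i) = 8.16/0.00209 + 5.49/35.2 = 3904 d.
K_eq = L / Σ(b_i/K_i) = 13.65 / 3904 = 0.003496 m/day.
Q = K_eq · A · (Δh/L) = 0.003496 × 629 × (4.36/13.65) = 0.7024 m³/day.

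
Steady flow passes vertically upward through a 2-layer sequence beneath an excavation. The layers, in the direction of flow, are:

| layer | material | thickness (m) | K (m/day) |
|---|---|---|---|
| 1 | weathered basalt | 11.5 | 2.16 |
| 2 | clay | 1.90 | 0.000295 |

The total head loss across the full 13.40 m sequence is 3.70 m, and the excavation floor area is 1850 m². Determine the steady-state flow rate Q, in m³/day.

1.06

Flow is perpendicular to layering, so the layers act in series and the equivalent K is the thickness-weighted harmonic mean.
Total thickness L = 11.5 + 1.90 = 13.40 m.
Σ(b_i/K_i) = 11.5/2.16 + 1.90/0.000295 = 6446 d.
K_eq = L / Σ(b_i/K_i) = 13.40 / 6446 = 0.002079 m/day.
Q = K_eq · A · (Δh/L) = 0.002079 × 1850 × (3.70/13.40) = 1.062 m³/day.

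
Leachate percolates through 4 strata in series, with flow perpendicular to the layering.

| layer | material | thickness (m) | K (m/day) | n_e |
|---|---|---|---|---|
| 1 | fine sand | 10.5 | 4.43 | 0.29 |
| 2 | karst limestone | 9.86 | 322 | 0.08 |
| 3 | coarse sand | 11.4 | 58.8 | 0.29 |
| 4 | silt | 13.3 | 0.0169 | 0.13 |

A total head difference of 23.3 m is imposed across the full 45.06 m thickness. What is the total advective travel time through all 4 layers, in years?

0.823

With flow normal to the layers, continuity requires the same specific discharge q through every layer.
Σ(b_i/K_i) = 10.5/4.43 + 9.86/322 + 11.4/58.8 + 13.3/0.0169 = 789.6 d.
q = Δh / Σ(b_i/K_i) = 23.3 / 789.6 = 0.02951 m/day.
In each layer the seepage velocity is v_i = q/n_i, so the layer transit time is t_i = b_i·n_i / q:
  layer 1 (fine sand): t_1 = 10.5 × 0.29 / 0.02951 = 103.2 d
  layer 2 (karst limestone): t_2 = 9.86 × 0.08 / 0.02951 = 26.73 d
  layer 3 (coarse sand): t_3 = 11.4 × 0.29 / 0.02951 = 112.0 d
  layer 4 (silt): t_4 = 13.3 × 0.13 / 0.02951 = 58.59 d
Total t = Σ t_i = 300.5 days = 0.8228 years.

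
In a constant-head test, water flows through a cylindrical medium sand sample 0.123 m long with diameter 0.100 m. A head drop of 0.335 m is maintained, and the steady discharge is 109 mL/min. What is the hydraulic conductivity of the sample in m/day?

7.34

Cross-sectional area A = π·(d/2)² = π × (0.100/2)² = 0.007854 m².
Convert discharge: 109 mL/min = 1.817e-06 m³/s.
Darcy's law rearranged: K = Q·L / (A·Δh) = 1.817e-06 × 0.123 / (0.007854 × 0.335) = 8.493e-05 m/s = 7.338 m/day.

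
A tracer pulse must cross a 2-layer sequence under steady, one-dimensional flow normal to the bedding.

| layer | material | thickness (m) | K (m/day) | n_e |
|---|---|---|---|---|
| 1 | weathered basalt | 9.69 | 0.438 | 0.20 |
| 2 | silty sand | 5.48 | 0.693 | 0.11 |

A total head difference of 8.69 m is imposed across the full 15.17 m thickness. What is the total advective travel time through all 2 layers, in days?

8.78

With flow normal to the layers, continuity requires the same specific discharge q through every layer.
Σ(b_i/K_i) = 9.69/0.438 + 5.48/0.693 = 30.03 d.
q = Δh / Σ(b_i/K_i) = 8.69 / 30.03 = 0.2894 m/day.
In each layer the seepage velocity is v_i = q/n_i, so the layer transit time is t_i = b_i·n_i / q:
  layer 1 (weathered basalt): t_1 = 9.69 × 0.20 / 0.2894 = 6.697 d
  layer 2 (silty sand): t_2 = 5.48 × 0.11 / 0.2894 = 2.083 d
Total t = Σ t_i = 8.781 days.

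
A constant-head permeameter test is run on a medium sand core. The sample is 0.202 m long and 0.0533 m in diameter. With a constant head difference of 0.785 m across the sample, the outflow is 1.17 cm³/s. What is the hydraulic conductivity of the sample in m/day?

Cross-sectional area A = π·(d/2)² = π × (0.0533/2)² = 0.002231 m².
Convert discharge: 1.17 cm³/s = 1.170e-06 m³/s.
Darcy's law rearranged: K = Q·L / (A·Δh) = 1.170e-06 × 0.202 / (0.002231 × 0.785) = 0.0001349 m/s = 11.66 m/day.

11.7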